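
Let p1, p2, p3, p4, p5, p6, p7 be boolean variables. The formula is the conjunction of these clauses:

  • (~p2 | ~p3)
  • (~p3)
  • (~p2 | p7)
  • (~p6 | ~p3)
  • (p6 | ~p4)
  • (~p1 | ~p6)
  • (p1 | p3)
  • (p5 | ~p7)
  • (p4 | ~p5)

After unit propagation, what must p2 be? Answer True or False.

False

(~p3) stands alone — p3 = False.
From (p3 | p1) and p3 = False: p1 = True.
From (~p6 | ~p1) and p1 = True: p6 = False.
(~p4 | p6) with p6 = False leaves only ~p4, so p4 = False.
(~p5 | p4): since p4 = False, the clause reduces to (~p5). p5 = False.
In (p5 | ~p7), p5 is now false; ~p7 must hold, so p7 = False.
In (~p2 | p7), p7 is now false; ~p2 must hold, so p2 = False.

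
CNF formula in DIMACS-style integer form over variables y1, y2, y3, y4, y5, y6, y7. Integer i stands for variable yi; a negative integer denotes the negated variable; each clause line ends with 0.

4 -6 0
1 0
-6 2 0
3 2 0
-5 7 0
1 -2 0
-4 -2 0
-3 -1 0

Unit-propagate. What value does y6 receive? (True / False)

Unit clause (y1) sets y1 = True.
(¬y3 ∨ ¬y1): since y1 = True, the clause reduces to (¬y3). y3 = False.
From (y2 ∨ y3) and y3 = False: y2 = True.
In (¬y2 ∨ ¬y4), ¬y2 is now false; ¬y4 must hold, so y4 = False.
(¬y6 ∨ y4) with y4 = False leaves only ¬y6, so y6 = False.

False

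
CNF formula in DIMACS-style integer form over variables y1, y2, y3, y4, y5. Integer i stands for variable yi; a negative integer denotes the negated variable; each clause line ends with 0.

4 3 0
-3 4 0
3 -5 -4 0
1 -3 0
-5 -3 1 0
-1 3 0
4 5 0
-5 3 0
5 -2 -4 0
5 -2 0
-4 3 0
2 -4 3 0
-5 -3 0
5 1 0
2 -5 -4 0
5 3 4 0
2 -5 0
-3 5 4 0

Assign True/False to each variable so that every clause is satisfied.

y1 = T, y2 = F, y3 = T, y4 = T, y5 = F

Check each clause:
  1. (y3 || y4) — y3 is true.
  2. (y4 || !y3) — y4 is true.
  3. (!y5 || !y4 || y3) — y3 is true.
  4. (y1 || !y3) — y1 is true.
  5. (!y5 || y1 || !y3) — y1 is true.
  6. (!y1 || y3) — y3 is true.
  7. (y4 || y5) — y4 is true.
  8. (y3 || !y5) — y3 is true.
  9. (!y4 || y5 || !y2) — !y2 is true.
  10. (!y2 || y5) — !y2 is true.
  11. (!y4 || y3) — y3 is true.
  12. (y3 || y2 || !y4) — y3 is true.
  13. (!y3 || !y5) — !y5 is true.
  14. (y1 || y5) — y1 is true.
  15. (!y4 || !y5 || y2) — !y5 is true.
  16. (y4 || y3 || y5) — y3 is true.
  17. (!y5 || y2) — !y5 is true.
  18. (y4 || !y3 || y5) — y4 is true.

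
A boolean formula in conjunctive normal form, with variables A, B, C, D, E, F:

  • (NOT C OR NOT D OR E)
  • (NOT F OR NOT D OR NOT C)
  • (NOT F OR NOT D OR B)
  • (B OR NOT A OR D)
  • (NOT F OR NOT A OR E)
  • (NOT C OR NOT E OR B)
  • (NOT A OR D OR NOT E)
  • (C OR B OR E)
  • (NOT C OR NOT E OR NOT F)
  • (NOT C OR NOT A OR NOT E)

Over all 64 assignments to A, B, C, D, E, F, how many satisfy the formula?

23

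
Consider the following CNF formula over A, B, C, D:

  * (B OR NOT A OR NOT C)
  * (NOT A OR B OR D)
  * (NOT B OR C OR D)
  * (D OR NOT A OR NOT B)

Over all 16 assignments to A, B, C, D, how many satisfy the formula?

10

Case analysis on B and A:
  B=1, A=1: remaining (C,D) ∈ {(0,1); (1,1)} — 2.
  B=1, A=0: remaining (C,D) ∈ {(0,1); (1,0); (1,1)} — 3.
  B=0, A=1: remaining (C,D) ∈ {(0,1)} — 1.
  B=0, A=0: remaining (C,D) ∈ {(0,0); (0,1); (1,0); (1,1)} — 4.
Total: 2 + 3 + 1 + 4 = 10.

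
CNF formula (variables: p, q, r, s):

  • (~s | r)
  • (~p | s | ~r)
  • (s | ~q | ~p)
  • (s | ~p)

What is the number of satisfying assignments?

Split on s, then p.
  s=T, p=T: remaining (q,r) ∈ {(F,T); (T,T)} — 2.
  s=T, p=F: remaining (q,r) ∈ {(F,T); (T,T)} — 2.
  s=F, p=T: a clause becomes empty — 0.
  s=F, p=F: remaining (q,r) ∈ {(F,F); (F,T); (T,F); (T,T)} — 4.
Total: 2 + 2 + 0 + 4 = 8.

8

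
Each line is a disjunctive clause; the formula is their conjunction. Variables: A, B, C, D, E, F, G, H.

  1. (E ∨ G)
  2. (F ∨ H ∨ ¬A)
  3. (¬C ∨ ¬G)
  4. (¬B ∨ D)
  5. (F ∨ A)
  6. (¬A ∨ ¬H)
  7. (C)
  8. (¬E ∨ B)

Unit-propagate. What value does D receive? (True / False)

True

(C) is a unit clause: C = True.
(¬C ∨ ¬G): since C = True, the clause reduces to (¬G). G = False.
From (G ∨ E) and G = False: E = True.
In (B ∨ ¬E), ¬E is now false; B must hold, so B = True.
(D ∨ ¬B) with B = True leaves only D, so D = True.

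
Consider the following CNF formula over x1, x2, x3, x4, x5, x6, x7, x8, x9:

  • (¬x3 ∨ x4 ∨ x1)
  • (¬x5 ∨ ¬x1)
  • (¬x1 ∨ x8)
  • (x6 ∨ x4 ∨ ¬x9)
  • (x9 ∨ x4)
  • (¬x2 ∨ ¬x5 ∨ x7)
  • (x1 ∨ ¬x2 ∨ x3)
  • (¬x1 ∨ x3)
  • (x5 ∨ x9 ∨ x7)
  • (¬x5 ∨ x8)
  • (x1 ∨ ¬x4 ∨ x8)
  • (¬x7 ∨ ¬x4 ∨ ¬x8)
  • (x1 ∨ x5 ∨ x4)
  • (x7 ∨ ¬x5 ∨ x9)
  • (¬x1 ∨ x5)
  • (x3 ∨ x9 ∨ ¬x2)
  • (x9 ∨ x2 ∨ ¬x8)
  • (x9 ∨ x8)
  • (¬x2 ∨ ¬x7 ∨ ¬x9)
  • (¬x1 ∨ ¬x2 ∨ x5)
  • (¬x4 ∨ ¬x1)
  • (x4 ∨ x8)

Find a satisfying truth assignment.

Set x1 = False and propagate.
Try x2 = True.
  then x3 is forced to True.
  then x4 is forced to True.
  then x8 is forced to True.
  then x7 is forced to False.
  then x5 is forced to False.
  then x9 is forced to True.
x6 is now unconstrained; take x6 = False.
Every clause has at least one true literal under this assignment.

x1=False  x2=True  x3=True  x4=True  x5=False  x6=False  x7=False  x8=True  x9=True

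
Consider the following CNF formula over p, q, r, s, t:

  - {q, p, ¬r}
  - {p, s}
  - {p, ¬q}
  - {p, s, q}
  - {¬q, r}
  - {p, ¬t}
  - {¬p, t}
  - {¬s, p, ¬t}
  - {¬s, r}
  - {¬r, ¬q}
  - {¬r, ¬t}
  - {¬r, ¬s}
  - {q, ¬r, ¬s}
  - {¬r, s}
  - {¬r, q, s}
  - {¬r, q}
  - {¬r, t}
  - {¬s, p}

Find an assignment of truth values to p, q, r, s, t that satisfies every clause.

Branch on p: take p = True.
  then t is forced to True.
  then r is forced to False.
  then q is forced to False.
  then s is forced to False.

p = True  q = False  r = False  s = False  t = True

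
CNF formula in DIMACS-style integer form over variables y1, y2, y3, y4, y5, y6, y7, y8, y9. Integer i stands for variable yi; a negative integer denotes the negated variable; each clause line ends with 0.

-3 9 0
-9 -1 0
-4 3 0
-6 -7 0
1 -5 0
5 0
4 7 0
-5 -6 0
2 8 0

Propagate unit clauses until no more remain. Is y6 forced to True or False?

False

Unit clause (y5) sets y5 = True.
(¬y5 ∨ y1) with y5 = True leaves only y1, so y1 = True.
(¬y1 ∨ ¬y9): since y1 = True, the clause reduces to (¬y9). y9 = False.
In (¬y3 ∨ y9), y9 is now false; ¬y3 must hold, so y3 = False.
In (y3 ∨ ¬y4), y3 is now false; ¬y4 must hold, so y4 = False.
(y4 ∨ y7) with y4 = False leaves only y7, so y7 = True.
From (¬y6 ∨ ¬y7) and y7 = True: y6 = False.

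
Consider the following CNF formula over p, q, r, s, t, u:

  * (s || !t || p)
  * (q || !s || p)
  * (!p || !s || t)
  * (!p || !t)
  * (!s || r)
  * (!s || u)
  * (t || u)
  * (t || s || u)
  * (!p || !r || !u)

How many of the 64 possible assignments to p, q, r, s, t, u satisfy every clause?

8

Split on s, then p.
  s=T, p=T: a clause becomes empty — 0.
  s=T, p=F: remaining (q,r,t,u) ∈ {(T,T,F,T); (T,T,T,T)} — 2.
  s=F, p=T: remaining (q,r,t,u) ∈ {(F,F,F,T); (T,F,F,T)} — 2.
  s=F, p=F: remaining (q,r,t,u) ∈ {(F,F,F,T); (F,T,F,T); (T,F,F,T); (T,T,F,T)} — 4.
Total: 0 + 2 + 2 + 4 = 8.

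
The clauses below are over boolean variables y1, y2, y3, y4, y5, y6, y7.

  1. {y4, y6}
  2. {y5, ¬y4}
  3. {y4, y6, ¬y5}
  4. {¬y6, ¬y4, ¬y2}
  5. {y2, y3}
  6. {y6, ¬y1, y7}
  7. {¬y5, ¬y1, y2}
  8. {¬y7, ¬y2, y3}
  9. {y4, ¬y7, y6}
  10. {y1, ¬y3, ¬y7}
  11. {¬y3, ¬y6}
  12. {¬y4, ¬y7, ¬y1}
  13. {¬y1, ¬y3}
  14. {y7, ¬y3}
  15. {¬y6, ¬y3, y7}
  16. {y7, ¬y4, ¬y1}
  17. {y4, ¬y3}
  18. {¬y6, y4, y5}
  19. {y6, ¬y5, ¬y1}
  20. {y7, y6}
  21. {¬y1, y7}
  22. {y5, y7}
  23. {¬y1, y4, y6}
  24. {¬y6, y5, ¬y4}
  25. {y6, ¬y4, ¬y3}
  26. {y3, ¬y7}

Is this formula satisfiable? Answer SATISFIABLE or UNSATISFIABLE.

SATISFIABLE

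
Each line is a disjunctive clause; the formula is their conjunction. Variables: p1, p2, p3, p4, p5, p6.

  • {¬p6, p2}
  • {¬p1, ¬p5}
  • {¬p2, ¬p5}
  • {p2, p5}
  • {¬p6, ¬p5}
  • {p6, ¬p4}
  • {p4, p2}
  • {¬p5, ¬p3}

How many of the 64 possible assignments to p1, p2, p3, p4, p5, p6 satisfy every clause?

12

Split on p5, then p2.
  p5=1, p2=1: a clause becomes empty — 0.
  p5=1, p2=0: a clause becomes empty — 0.
  p5=0, p2=1: p1, p3 free; 3 ways for (p4,p6) × 2^2 = 12.
  p5=0, p2=0: a clause becomes empty — 0.
Total: 0 + 0 + 12 + 0 = 12.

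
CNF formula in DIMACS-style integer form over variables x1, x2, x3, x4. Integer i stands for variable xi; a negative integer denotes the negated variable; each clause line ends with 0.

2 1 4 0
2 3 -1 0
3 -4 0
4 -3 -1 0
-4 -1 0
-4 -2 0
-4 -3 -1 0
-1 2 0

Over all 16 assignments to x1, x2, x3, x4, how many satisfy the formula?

4

The models are:
  x1=0 x2=0 x3=1 x4=1
  x1=0 x2=1 x3=0 x4=0
  x1=0 x2=1 x3=1 x4=0
  x1=1 x2=1 x3=0 x4=0
Count: 4.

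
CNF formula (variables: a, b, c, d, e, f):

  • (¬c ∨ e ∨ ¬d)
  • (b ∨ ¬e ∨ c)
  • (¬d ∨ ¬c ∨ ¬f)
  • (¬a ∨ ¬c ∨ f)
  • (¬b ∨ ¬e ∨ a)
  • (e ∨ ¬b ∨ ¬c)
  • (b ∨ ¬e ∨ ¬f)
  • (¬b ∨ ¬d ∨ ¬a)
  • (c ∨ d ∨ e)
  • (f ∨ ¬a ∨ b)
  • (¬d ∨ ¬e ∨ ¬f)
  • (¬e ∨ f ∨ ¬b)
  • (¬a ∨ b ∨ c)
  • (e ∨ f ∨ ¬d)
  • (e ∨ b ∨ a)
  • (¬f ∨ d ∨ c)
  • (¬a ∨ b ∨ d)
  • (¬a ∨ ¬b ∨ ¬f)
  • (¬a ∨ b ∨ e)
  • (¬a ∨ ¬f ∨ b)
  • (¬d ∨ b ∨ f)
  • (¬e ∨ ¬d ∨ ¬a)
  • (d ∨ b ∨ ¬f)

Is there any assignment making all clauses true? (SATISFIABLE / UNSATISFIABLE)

SATISFIABLE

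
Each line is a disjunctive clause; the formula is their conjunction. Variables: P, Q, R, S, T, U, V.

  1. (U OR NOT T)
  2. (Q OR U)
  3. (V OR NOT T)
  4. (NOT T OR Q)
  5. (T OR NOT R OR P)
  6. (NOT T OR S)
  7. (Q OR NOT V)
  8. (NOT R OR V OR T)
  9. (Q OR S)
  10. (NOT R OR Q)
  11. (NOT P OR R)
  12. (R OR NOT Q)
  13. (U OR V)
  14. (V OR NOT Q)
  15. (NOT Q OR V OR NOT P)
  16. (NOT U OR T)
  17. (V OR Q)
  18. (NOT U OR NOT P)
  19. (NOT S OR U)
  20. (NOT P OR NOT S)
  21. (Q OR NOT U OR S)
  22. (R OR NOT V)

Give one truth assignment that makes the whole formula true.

P = F, Q = T, R = T, S = T, T = T, U = T, V = T

Check each clause:
  1. (U OR NOT T) — U is true.
  2. (U OR Q) — Q is true.
  3. (V OR NOT T) — V is true.
  4. (NOT T OR Q) — Q is true.
  5. (T OR NOT R OR P) — T is true.
  6. (S OR NOT T) — S is true.
  7. (Q OR NOT V) — Q is true.
  8. (V OR NOT R OR T) — T is true.
  9. (Q OR S) — Q is true.
  10. (Q OR NOT R) — Q is true.
  11. (R OR NOT P) — R is true.
  12. (NOT Q OR R) — R is true.
  13. (V OR U) — U is true.
  14. (NOT Q OR V) — V is true.
  15. (V OR NOT P OR NOT Q) — NOT P is true.
  16. (T OR NOT U) — T is true.
  17. (V OR Q) — Q is true.
  18. (NOT P OR NOT U) — NOT P is true.
  19. (NOT S OR U) — U is true.
  20. (NOT S OR NOT P) — NOT P is true.
  21. (Q OR S OR NOT U) — Q is true.
  22. (R OR NOT V) — R is true.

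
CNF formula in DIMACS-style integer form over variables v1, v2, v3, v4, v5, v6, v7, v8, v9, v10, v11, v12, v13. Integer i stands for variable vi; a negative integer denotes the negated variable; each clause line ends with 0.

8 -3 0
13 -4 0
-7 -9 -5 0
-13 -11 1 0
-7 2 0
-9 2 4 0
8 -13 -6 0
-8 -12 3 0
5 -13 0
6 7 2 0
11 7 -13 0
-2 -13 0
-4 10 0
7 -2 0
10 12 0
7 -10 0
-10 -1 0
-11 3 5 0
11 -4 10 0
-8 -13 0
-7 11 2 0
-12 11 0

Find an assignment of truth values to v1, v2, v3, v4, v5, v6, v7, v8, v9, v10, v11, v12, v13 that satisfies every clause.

v9 occurs only negated in the remaining clauses — set v9 = False.
Branch on v1: take v1 = False.
The remaining clauses are satisfied by v2 = True, v3 = False, v4 = False, v5 = True, v6 = True, v7 = True, v8 = False, v10 = False, v11 = True, v12 = True, v13 = False.
Every clause has at least one true literal under this assignment.

v1 = False, v2 = True, v3 = False, v4 = False, v5 = True, v6 = True, v7 = True, v8 = False, v9 = False, v10 = False, v11 = True, v12 = True, v13 = False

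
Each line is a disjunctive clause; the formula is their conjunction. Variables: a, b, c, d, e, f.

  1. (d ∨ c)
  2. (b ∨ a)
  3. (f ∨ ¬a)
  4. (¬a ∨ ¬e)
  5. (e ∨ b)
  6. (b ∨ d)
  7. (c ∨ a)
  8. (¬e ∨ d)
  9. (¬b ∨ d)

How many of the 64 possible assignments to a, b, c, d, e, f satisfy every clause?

6

Satisfying assignments:
  a=0 b=1 c=1 d=1 e=0 f=0
  a=0 b=1 c=1 d=1 e=0 f=1
  a=0 b=1 c=1 d=1 e=1 f=0
  a=0 b=1 c=1 d=1 e=1 f=1
  a=1 b=1 c=0 d=1 e=0 f=1
  a=1 b=1 c=1 d=1 e=0 f=1
Count: 6.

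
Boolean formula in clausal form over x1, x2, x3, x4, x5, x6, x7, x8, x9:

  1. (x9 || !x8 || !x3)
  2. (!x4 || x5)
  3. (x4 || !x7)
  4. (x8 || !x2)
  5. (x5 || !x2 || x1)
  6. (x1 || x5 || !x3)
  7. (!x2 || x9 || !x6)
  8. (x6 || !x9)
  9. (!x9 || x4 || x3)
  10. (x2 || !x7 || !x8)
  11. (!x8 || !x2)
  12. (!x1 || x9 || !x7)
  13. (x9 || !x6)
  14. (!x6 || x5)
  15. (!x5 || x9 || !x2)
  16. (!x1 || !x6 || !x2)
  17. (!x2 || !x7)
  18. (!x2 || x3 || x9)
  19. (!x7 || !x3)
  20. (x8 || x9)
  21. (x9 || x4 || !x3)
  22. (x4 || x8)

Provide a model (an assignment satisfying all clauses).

x7 occurs only negated in the remaining clauses — set x7 = False.
Branch on x1: take x1 = False.
Set x2 = False and propagate.
The remaining clauses are satisfied by x3 = False, x4 = False, x5 = False, x6 = False, x8 = True, x9 = False.
Check each clause:
  1. (x9 || !x3 || !x8) — !x3 is true.
  2. (x5 || !x4) — !x4 is true.
  3. (x4 || !x7) — !x7 is true.
  4. (x8 || !x2) — x8 is true.
  5. (x5 || !x2 || x1) — !x2 is true.
  6. (x5 || !x3 || x1) — !x3 is true.
  7. (!x2 || !x6 || x9) — !x6 is true.
  8. (!x9 || x6) — !x9 is true.
  9. (!x9 || x4 || x3) — !x9 is true.
  10. (x2 || !x8 || !x7) — !x7 is true.
  11. (!x2 || !x8) — !x2 is true.
  12. (x9 || !x1 || !x7) — !x7 is true.
  13. (!x6 || x9) — !x6 is true.
  14. (x5 || !x6) — !x6 is true.
  15. (x9 || !x5 || !x2) — !x5 is true.
  16. (!x1 || !x6 || !x2) — !x6 is true.
  17. (!x7 || !x2) — !x7 is true.
  18. (!x2 || x3 || x9) — !x2 is true.
  19. (!x3 || !x7) — !x7 is true.
  20. (x8 || x9) — x8 is true.
  21. (!x3 || x4 || x9) — !x3 is true.
  22. (x4 || x8) — x8 is true.

x1=F, x2=F, x3=F, x4=F, x5=F, x6=F, x7=F, x8=T, x9=F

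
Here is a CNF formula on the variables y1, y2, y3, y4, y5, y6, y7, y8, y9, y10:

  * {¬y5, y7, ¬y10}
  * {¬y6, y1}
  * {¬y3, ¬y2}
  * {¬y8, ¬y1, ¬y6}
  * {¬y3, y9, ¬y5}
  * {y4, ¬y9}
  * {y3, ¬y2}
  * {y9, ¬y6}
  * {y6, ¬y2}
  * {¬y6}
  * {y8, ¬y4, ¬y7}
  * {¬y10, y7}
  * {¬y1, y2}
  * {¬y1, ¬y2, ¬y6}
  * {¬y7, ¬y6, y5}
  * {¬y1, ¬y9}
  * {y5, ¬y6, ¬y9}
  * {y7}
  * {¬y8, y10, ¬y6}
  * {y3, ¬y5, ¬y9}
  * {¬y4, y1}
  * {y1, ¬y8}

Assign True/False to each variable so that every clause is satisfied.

y1=F, y2=F, y3=F, y4=F, y5=F, y6=F, y7=T, y8=F, y9=F, y10=F

(¬y6) is a unit clause, so y6 = False.
(¬y2) is a unit clause, so y2 = False.
Unit propagation: (¬y1) forces y1 = False.
Unit propagation: (y7) forces y7 = True.
The clause (¬y4) is unit: y4 must be False.
(¬y9) is a unit clause, so y9 = False.
Unit propagation: (¬y8) forces y8 = False.
Pure literal: y3 appears only negated; assign y3 = False.
y5 occurs only negated in the remaining clauses — set y5 = False.
y10 is now unconstrained; take y10 = False.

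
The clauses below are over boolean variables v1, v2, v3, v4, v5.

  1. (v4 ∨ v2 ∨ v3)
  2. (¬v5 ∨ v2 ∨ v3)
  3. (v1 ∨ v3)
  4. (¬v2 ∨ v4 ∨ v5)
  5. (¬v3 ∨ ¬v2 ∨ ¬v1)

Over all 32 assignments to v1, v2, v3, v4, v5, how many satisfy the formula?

15

Split on v2, then v3.
  v2=T, v3=T: remaining (v1,v4,v5) ∈ {(F,F,T); (F,T,F); (F,T,T)} — 3.
  v2=T, v3=F: remaining (v1,v4,v5) ∈ {(T,F,T); (T,T,F); (T,T,T)} — 3.
  v2=F, v3=T: v1, v4, v5 free → 2^3 = 8.
  v2=F, v3=F: remaining (v1,v4,v5) ∈ {(T,T,F)} — 1.
Total: 3 + 3 + 8 + 1 = 15.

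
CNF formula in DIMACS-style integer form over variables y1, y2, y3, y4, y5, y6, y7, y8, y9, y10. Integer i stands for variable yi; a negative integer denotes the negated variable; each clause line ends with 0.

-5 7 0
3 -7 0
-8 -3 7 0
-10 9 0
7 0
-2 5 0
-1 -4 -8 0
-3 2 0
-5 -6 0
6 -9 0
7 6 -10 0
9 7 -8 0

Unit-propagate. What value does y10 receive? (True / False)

(y7) is a unit clause: y7 = True.
In (y3 OR NOT y7), NOT y7 is now false; y3 must hold, so y3 = True.
(y2 OR NOT y3): since y3 = True, the clause reduces to (y2). y2 = True.
(NOT y2 OR y5) with y2 = True leaves only y5, so y5 = True.
From (NOT y5 OR NOT y6) and y5 = True: y6 = False.
(NOT y9 OR y6) with y6 = False leaves only NOT y9, so y9 = False.
In (y9 OR NOT y10), y9 is now false; NOT y10 must hold, so y10 = False.

False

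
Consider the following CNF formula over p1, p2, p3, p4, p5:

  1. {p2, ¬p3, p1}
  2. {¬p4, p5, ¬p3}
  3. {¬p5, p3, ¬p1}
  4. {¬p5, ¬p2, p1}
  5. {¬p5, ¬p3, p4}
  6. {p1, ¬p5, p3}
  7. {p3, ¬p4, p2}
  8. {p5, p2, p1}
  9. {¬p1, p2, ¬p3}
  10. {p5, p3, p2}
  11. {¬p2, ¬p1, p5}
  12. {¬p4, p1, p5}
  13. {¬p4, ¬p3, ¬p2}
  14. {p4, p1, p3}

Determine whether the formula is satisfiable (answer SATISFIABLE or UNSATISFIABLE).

SATISFIABLE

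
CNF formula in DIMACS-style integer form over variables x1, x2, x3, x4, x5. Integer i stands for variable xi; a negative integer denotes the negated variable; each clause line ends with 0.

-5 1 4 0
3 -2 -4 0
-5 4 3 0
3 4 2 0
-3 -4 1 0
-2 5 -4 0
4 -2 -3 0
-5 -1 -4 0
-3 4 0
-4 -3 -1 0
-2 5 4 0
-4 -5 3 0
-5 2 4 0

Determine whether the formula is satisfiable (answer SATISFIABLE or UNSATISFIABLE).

Try x1 = True.
Try x2 = False.
Set x3 = False and propagate.
  then x4 is forced to True.
  then x5 is forced to False.
So x1 = True  x2 = False  x3 = False  x4 = True  x5 = False is a satisfying assignment.

SATISFIABLE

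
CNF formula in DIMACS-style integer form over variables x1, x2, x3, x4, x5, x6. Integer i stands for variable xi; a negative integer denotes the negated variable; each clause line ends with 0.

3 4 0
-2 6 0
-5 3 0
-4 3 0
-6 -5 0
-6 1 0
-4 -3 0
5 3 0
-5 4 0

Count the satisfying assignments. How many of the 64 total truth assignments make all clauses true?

4

Satisfying assignments:
  x1=F x2=F x3=T x4=F x5=F x6=F
  x1=T x2=F x3=T x4=F x5=F x6=F
  x1=T x2=F x3=T x4=F x5=F x6=T
  x1=T x2=T x3=T x4=F x5=F x6=T
That's 4 in total.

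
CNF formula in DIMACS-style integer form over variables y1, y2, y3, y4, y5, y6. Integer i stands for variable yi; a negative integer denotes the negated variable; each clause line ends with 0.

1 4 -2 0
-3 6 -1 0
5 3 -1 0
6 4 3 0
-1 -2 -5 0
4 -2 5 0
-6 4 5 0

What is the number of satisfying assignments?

Case analysis on y1 and y4:
  y1=1, y4=1: 5 of the 16 assignments to (y2,y3,y5,y6) work.
  y1=1, y4=0: remaining (y2,y3,y5,y6) ∈ {(0,0,1,1); (0,1,1,1)} — 2.
  y1=0, y4=1: y2, y3, y5, y6 free → 2^4 = 16.
  y1=0, y4=0: remaining (y2,y3,y5,y6) ∈ {(0,0,1,1); (0,1,0,0); (0,1,1,0); (0,1,1,1)} — 4.
Total: 5 + 2 + 16 + 4 = 27.

27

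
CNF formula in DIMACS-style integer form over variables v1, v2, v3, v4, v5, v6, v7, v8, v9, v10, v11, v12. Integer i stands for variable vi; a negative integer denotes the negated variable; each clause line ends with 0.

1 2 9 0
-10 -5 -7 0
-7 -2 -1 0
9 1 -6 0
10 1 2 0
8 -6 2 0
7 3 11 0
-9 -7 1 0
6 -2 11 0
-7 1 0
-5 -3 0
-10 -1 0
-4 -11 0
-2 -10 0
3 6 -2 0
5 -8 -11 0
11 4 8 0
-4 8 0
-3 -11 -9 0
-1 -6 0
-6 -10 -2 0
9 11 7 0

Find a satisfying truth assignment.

v1=T, v2=F, v3=F, v4=F, v5=F, v6=F, v7=T, v8=F, v9=T, v10=F, v11=T, v12=F

Check each clause:
  1. (v9 | v2 | v1) — v1 is true.
  2. (~v7 | ~v5 | ~v10) — ~v5 is true.
  3. (~v2 | ~v1 | ~v7) — ~v2 is true.
  4. (v1 | ~v6 | v9) — v1 is true.
  5. (v1 | v2 | v10) — v1 is true.
  6. (~v6 | v8 | v2) — ~v6 is true.
  7. (v7 | v11 | v3) — v11 is true.
  8. (~v9 | ~v7 | v1) — v1 is true.
  9. (v11 | v6 | ~v2) — v11 is true.
  10. (~v7 | v1) — v1 is true.
  11. (~v3 | ~v5) — ~v5 is true.
  12. (~v1 | ~v10) — ~v10 is true.
  13. (~v4 | ~v11) — ~v4 is true.
  14. (~v10 | ~v2) — ~v2 is true.
  15. (v6 | ~v2 | v3) — ~v2 is true.
  16. (v5 | ~v8 | ~v11) — ~v8 is true.
  17. (v11 | v4 | v8) — v11 is true.
  18. (~v4 | v8) — ~v4 is true.
  19. (~v3 | ~v11 | ~v9) — ~v3 is true.
  20. (~v1 | ~v6) — ~v6 is true.
  21. (~v10 | ~v2 | ~v6) — ~v6 is true.
  22. (v7 | v11 | v9) — v9 is true.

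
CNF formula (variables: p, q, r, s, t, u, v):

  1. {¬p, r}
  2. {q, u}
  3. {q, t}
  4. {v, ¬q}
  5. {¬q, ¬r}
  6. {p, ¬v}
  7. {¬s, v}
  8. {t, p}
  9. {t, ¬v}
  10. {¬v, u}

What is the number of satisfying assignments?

5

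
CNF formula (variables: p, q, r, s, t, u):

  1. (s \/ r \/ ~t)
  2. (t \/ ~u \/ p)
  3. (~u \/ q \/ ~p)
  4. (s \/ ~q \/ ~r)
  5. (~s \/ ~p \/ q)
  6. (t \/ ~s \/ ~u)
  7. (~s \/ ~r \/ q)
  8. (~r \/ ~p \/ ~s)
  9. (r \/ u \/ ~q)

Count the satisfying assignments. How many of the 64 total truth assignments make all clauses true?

Split on s, then q.
  s=T, q=T: 5 of the 16 assignments to (p,r,t,u) work.
  s=T, q=F: remaining (p,r,t,u) ∈ {(F,F,F,F); (F,F,T,F); (F,F,T,T)} — 3.
  s=F, q=T: remaining (p,r,t,u) ∈ {(T,F,F,T)} — 1.
  s=F, q=F: 7 of the 16 assignments to (p,r,t,u) work.
Total: 5 + 3 + 1 + 7 = 16.

16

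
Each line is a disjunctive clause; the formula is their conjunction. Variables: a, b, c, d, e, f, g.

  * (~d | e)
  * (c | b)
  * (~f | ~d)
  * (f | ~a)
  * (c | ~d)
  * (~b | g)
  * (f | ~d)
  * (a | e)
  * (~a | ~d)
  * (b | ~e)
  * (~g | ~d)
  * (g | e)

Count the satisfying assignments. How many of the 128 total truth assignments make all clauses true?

9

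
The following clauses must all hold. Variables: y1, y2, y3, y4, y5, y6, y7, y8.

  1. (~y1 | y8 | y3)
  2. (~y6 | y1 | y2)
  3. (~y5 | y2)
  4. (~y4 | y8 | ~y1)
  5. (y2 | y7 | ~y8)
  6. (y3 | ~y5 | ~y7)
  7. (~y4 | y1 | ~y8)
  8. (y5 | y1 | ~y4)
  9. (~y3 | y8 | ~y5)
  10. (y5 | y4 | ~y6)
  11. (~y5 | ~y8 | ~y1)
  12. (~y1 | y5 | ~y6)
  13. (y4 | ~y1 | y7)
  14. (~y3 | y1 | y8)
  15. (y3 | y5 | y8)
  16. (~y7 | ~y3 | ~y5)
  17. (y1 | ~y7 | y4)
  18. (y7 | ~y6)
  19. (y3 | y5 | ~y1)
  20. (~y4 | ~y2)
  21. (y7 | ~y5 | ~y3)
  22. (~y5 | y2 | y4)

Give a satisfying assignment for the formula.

Pure literal: y6 appears only negated; assign y6 = False.
Try y1 = False.
Set y2 = True and propagate.
  then y4 is forced to False.
  then y7 is forced to False.
Try y3 = False.
The remaining clauses are satisfied by y5 = True, y8 = False.

y1 = F  y2 = T  y3 = F  y4 = F  y5 = T  y6 = F  y7 = F  y8 = F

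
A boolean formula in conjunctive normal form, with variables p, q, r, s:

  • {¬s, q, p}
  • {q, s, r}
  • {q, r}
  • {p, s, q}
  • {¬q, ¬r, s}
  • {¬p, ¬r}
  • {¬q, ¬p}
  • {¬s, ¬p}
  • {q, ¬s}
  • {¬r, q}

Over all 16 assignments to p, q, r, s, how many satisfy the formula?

3

The models are:
  p=0 q=1 r=0 s=0
  p=0 q=1 r=0 s=1
  p=0 q=1 r=1 s=1
That's 3 in total.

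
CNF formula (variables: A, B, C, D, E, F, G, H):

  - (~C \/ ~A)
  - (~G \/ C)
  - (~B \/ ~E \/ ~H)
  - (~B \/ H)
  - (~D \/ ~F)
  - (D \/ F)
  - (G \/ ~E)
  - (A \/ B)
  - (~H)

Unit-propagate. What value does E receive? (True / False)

False

(~H) is a unit clause: H = False.
(H \/ ~B): since H = False, the clause reduces to (~B). B = False.
In (B \/ A), B is now false; A must hold, so A = True.
(~A \/ ~C): since A = True, the clause reduces to (~C). C = False.
From (C \/ ~G) and C = False: G = False.
(~E \/ G) with G = False leaves only ~E, so E = False.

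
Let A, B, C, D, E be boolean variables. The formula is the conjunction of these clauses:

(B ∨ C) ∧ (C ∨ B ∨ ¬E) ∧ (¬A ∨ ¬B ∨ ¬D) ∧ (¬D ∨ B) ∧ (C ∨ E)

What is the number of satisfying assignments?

Split on B, then C.
  B=T, C=T: E free; 3 ways for (A,D) × 2^1 = 6.
  B=T, C=F: remaining (A,D,E) ∈ {(F,F,T); (F,T,T); (T,F,T)} — 3.
  B=F, C=T: remaining (A,D,E) ∈ {(F,F,F); (F,F,T); (T,F,F); (T,F,T)} — 4.
  B=F, C=F: a clause becomes empty — 0.
Total: 6 + 3 + 4 + 0 = 13.

13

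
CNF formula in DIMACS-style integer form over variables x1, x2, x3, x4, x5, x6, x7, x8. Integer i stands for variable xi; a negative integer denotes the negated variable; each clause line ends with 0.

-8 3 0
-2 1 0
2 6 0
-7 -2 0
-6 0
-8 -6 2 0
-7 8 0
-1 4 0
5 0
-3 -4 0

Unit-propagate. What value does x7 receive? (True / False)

False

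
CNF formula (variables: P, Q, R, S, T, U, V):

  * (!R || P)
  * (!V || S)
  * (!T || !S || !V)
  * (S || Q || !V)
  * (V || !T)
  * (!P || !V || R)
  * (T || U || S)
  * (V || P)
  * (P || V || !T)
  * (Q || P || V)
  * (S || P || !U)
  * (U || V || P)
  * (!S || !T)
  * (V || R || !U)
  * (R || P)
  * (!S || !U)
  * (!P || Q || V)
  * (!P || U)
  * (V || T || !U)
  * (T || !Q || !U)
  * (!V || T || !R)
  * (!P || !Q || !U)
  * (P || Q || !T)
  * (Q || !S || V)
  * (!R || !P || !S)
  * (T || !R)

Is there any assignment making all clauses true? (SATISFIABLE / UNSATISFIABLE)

V = True:
  propagation gives S=True, T=False, U=False, P=False; an empty clause results — contradiction.
V = False:
  propagation gives T=False, P=True, Q=True, U=True; an empty clause results — contradiction.
Every branch closes, so no satisfying assignment exists.

UNSATISFIABLE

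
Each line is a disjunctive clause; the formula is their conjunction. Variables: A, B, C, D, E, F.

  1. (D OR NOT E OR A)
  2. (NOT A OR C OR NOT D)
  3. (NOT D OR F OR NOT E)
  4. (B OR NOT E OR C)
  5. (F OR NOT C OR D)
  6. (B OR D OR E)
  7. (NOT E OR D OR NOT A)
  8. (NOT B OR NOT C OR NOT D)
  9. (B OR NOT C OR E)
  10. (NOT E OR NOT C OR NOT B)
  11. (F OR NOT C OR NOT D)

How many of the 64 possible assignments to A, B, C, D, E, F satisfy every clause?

13

Split on D, then C.
  D=1, C=1: remaining (A,B,E,F) ∈ {(0,0,1,1); (1,0,1,1)} — 2.
  D=1, C=0: 5 of the 16 assignments to (A,B,E,F) work.
  D=0, C=1: remaining (A,B,E,F) ∈ {(0,1,0,1); (1,1,0,1)} — 2.
  D=0, C=0: remaining (A,B,E,F) ∈ {(0,1,0,0); (0,1,0,1); (1,1,0,0); (1,1,0,1)} — 4.
Total: 2 + 5 + 2 + 4 = 13.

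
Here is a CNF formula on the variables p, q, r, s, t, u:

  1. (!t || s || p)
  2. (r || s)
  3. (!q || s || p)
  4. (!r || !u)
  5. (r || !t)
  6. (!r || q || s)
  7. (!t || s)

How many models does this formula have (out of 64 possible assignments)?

Split on s, then r.
  s=T, r=T: forces u=F; p, q, t free → 2^3 = 8.
  s=T, r=F: forces t=F; p, q, u free → 2^3 = 8.
  s=F, r=T: remaining (p,q,t,u) ∈ {(T,T,F,F)} — 1.
  s=F, r=F: a clause becomes empty — 0.
Total: 8 + 8 + 1 + 0 = 17.

17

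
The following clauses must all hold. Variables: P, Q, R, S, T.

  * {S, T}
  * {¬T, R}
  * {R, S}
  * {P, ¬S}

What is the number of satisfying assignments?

Case analysis on S and R:
  S=T, R=T: remaining (P,Q,T) ∈ {(T,F,F); (T,F,T); (T,T,F); (T,T,T)} — 4.
  S=T, R=F: remaining (P,Q,T) ∈ {(T,F,F); (T,T,F)} — 2.
  S=F, R=T: remaining (P,Q,T) ∈ {(F,F,T); (F,T,T); (T,F,T); (T,T,T)} — 4.
  S=F, R=F: a clause becomes empty — 0.
Total: 4 + 2 + 4 + 0 = 10.

10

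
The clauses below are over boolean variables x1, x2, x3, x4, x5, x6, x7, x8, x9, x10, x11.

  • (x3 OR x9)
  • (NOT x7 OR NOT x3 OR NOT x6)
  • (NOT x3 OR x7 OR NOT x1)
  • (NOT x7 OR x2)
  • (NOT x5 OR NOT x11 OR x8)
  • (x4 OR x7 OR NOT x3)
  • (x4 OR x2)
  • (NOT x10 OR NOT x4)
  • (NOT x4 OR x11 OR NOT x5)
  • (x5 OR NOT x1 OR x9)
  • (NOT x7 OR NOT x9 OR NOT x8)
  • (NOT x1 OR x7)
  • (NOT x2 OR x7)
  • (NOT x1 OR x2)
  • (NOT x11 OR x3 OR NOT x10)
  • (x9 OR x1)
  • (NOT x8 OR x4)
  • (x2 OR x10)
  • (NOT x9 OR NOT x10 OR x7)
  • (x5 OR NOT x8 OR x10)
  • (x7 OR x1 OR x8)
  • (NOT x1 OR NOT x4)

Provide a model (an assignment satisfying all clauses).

x1=F, x2=T, x3=F, x4=F, x5=T, x6=T, x7=T, x8=F, x9=T, x10=T, x11=F

Check each clause:
  1. (x9 OR x3) — x9 is true.
  2. (NOT x3 OR NOT x6 OR NOT x7) — NOT x3 is true.
  3. (x7 OR NOT x1 OR NOT x3) — NOT x3 is true.
  4. (x2 OR NOT x7) — x2 is true.
  5. (NOT x5 OR NOT x11 OR x8) — NOT x11 is true.
  6. (x4 OR NOT x3 OR x7) — NOT x3 is true.
  7. (x4 OR x2) — x2 is true.
  8. (NOT x10 OR NOT x4) — NOT x4 is true.
  9. (NOT x5 OR NOT x4 OR x11) — NOT x4 is true.
  10. (NOT x1 OR x5 OR x9) — x9 is true.
  11. (NOT x8 OR NOT x7 OR NOT x9) — NOT x8 is true.
  12. (NOT x1 OR x7) — NOT x1 is true.
  13. (NOT x2 OR x7) — x7 is true.
  14. (x2 OR NOT x1) — x2 is true.
  15. (x3 OR NOT x11 OR NOT x10) — NOT x11 is true.
  16. (x1 OR x9) — x9 is true.
  17. (x4 OR NOT x8) — NOT x8 is true.
  18. (x2 OR x10) — x10 is true.
  19. (NOT x10 OR x7 OR NOT x9) — x7 is true.
  20. (x5 OR x10 OR NOT x8) — NOT x8 is true.
  21. (x1 OR x8 OR x7) — x7 is true.
  22. (NOT x4 OR NOT x1) — NOT x4 is true.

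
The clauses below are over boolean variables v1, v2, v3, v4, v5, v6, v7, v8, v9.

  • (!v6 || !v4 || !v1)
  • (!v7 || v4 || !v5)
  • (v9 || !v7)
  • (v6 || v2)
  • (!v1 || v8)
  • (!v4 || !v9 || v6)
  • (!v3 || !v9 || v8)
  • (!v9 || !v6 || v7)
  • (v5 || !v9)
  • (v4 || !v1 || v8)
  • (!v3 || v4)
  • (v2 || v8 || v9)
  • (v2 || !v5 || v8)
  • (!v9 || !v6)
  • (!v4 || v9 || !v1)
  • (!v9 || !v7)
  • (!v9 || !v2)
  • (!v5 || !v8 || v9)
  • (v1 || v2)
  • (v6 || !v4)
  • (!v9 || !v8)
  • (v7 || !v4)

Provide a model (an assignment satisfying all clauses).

v1=False, v2=True, v3=False, v4=False, v5=False, v6=False, v7=False, v8=False, v9=False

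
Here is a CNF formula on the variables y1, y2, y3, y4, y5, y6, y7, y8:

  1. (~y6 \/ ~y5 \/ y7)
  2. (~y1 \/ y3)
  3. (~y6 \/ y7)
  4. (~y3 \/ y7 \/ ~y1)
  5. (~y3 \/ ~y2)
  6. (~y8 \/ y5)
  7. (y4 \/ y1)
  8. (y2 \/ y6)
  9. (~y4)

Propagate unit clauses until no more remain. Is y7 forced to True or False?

(~y4) stands alone — y4 = False.
(y1 \/ y4) with y4 = False leaves only y1, so y1 = True.
(y3 \/ ~y1): since y1 = True, the clause reduces to (y3). y3 = True.
(~y1 \/ ~y3 \/ y7): since y3 = True, y1 = True, the clause reduces to (y7). y7 = True.

True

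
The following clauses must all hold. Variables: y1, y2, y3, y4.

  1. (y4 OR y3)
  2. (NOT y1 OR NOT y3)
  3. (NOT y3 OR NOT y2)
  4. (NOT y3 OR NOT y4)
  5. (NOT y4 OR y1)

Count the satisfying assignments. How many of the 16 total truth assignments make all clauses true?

The models are:
  y1=F y2=F y3=T y4=F
  y1=T y2=F y3=F y4=T
  y1=T y2=T y3=F y4=T
That's 3 in total.

3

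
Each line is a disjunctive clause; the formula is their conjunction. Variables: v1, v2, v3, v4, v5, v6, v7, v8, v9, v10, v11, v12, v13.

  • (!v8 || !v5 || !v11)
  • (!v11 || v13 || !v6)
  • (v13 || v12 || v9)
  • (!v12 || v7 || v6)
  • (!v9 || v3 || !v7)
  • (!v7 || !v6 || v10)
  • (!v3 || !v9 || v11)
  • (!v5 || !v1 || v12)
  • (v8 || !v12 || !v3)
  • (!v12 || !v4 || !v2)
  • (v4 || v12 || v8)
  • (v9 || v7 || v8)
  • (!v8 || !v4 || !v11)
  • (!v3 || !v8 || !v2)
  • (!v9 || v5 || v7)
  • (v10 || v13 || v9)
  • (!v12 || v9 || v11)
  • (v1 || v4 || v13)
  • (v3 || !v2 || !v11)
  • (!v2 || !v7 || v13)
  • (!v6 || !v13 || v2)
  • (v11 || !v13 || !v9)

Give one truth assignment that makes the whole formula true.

v1=F  v2=T  v3=F  v4=F  v5=T  v6=F  v7=T  v8=T  v9=F  v10=F  v11=F  v12=F  v13=T

Set v1 = False and propagate.
The remaining clauses are satisfied by v2 = True, v3 = False, v4 = False, v5 = True, v6 = False, v7 = True, v8 = True, v9 = False, v10 = False, v11 = False, v12 = False, v13 = True.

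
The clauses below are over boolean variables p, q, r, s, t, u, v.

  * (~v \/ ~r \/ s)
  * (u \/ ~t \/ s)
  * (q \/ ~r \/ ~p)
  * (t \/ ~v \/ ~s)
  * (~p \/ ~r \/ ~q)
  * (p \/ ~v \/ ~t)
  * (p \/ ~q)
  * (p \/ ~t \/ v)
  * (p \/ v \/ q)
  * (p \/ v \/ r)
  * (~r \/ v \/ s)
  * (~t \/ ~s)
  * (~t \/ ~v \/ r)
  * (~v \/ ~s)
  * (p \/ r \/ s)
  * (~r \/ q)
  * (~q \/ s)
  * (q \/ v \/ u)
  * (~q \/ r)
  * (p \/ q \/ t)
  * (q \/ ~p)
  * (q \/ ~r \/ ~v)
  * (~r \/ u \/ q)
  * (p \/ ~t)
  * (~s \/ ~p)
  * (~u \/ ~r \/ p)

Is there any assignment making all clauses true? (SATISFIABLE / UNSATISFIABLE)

UNSATISFIABLE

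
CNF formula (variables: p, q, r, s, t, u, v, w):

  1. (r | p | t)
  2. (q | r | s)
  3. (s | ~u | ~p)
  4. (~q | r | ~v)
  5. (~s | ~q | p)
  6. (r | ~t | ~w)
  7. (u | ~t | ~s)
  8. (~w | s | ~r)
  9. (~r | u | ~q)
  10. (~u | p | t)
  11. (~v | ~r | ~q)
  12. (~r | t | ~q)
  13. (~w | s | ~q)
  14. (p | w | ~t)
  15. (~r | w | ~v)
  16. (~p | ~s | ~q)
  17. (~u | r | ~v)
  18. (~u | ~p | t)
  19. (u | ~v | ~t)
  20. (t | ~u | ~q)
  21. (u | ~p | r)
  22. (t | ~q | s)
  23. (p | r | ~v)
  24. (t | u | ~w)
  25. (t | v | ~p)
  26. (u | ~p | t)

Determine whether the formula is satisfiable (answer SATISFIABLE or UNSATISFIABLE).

Try p = False.
Try q = False.
Set r = True and propagate.
For the remaining variables, s = True, t = True, u = True, v = False, w = True works.
So p=False, q=False, r=True, s=True, t=True, u=True, v=False, w=True is a satisfying assignment.

SATISFIABLE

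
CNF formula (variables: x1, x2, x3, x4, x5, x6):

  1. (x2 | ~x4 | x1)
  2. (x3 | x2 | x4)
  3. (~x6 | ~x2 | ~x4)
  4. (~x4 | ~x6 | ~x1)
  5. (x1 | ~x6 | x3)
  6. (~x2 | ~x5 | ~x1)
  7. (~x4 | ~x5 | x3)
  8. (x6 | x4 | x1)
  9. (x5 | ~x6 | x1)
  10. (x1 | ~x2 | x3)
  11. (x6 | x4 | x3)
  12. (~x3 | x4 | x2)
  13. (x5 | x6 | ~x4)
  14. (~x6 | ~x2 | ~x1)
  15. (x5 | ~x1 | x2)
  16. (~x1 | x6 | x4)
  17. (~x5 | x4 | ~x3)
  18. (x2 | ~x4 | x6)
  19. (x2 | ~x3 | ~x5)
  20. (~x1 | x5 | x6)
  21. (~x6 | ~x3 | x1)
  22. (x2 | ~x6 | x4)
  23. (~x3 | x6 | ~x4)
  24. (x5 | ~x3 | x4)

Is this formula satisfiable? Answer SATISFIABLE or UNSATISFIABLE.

UNSATISFIABLE

x4 = True:
  x1 = True:
    propagation gives x6=False, x5=True, x2=False; an empty clause results — contradiction.
  x1 = False:
    propagation gives x2=True, x6=False, x3=True; an empty clause results — contradiction.
x4 = False:
  x1 = True:
    propagation gives x6=True, x2=False; an empty clause results — contradiction.
  x1 = False:
    propagation gives x6=True, x3=True; an empty clause results — contradiction.
Every branch closes, so no satisfying assignment exists.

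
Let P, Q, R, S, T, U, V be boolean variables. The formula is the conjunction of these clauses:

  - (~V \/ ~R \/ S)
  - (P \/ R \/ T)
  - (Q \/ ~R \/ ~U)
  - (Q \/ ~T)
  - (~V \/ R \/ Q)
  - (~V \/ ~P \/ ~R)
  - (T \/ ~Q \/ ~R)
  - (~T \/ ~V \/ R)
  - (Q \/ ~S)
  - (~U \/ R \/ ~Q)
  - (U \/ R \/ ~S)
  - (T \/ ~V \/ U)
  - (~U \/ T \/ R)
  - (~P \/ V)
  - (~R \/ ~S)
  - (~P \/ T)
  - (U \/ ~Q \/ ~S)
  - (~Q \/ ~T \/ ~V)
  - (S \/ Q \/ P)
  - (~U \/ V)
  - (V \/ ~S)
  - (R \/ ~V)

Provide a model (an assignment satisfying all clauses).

P=F, Q=T, R=F, S=F, T=T, U=F, V=F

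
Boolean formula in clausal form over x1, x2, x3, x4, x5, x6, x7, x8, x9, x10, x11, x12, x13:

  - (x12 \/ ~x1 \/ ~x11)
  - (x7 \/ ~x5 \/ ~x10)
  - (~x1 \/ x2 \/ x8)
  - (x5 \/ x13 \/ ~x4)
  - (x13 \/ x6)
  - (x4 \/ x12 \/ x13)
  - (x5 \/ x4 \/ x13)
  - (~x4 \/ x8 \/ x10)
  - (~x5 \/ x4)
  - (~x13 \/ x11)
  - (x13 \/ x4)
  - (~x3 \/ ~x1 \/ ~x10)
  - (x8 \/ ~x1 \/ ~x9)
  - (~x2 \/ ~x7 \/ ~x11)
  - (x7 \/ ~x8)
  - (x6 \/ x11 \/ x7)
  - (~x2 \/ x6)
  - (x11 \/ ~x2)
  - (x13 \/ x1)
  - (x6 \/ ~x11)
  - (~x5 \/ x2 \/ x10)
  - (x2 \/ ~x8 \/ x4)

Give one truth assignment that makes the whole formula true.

x1 = F, x2 = F, x3 = F, x4 = F, x5 = F, x6 = T, x7 = F, x8 = F, x9 = T, x10 = F, x11 = T, x12 = T, x13 = T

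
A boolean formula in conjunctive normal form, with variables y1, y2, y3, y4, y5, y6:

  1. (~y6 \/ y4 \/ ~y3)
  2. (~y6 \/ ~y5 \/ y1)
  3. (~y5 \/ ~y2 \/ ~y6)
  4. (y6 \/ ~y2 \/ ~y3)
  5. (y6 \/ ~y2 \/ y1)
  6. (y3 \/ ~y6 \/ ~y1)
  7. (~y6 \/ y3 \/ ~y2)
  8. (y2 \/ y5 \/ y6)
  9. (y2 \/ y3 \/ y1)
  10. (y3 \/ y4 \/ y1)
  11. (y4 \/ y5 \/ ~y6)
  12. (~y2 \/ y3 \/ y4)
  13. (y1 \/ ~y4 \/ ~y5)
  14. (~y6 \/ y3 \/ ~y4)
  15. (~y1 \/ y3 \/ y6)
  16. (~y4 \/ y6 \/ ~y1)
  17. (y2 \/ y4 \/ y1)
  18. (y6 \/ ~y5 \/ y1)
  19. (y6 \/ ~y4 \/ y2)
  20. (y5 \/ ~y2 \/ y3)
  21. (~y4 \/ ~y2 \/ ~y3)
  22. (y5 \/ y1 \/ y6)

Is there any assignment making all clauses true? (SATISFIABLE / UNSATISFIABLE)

SATISFIABLE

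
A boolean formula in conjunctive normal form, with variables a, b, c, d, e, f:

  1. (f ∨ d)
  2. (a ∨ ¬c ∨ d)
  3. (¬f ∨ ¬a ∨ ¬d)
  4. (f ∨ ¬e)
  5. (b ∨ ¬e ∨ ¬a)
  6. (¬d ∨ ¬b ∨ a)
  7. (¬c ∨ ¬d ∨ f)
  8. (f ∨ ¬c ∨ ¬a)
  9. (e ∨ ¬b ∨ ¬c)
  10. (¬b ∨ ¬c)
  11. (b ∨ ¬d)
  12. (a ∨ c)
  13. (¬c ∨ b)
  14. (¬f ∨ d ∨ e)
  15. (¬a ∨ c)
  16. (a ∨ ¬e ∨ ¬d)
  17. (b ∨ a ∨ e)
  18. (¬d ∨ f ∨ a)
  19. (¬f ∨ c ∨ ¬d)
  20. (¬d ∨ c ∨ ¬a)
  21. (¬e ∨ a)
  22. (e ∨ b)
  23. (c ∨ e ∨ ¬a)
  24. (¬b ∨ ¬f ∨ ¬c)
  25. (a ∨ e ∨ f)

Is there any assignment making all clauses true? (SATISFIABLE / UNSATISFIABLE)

UNSATISFIABLE

a = True:
  propagation gives c=True, f=True, d=False, b=False; an empty clause results — contradiction.
a = False:
  propagation gives c=True, d=True, b=False; an empty clause results — contradiction.
Every branch closes, so no satisfying assignment exists.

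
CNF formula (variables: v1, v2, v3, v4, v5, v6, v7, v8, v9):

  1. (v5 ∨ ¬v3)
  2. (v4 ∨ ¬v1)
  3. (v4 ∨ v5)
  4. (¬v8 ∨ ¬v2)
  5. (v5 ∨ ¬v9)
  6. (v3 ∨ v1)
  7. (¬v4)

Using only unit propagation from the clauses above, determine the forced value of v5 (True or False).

True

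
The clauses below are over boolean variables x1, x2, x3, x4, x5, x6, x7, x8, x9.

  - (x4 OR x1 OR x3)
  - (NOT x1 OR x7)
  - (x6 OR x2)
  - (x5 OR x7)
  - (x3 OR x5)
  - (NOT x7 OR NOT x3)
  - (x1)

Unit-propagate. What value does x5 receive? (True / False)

Unit clause (x1) sets x1 = True.
(NOT x1 OR x7) with x1 = True leaves only x7, so x7 = True.
From (NOT x7 OR NOT x3) and x7 = True: x3 = False.
(x3 OR x5): since x3 = False, the clause reduces to (x5). x5 = True.

True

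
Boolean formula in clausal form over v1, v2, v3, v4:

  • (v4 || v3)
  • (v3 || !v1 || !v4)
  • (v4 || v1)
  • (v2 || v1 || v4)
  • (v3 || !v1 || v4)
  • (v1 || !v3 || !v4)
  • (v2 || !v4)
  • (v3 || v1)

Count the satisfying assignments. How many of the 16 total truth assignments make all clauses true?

The models are:
  v1=T v2=F v3=T v4=F
  v1=T v2=T v3=T v4=F
  v1=T v2=T v3=T v4=T
Count: 3.

3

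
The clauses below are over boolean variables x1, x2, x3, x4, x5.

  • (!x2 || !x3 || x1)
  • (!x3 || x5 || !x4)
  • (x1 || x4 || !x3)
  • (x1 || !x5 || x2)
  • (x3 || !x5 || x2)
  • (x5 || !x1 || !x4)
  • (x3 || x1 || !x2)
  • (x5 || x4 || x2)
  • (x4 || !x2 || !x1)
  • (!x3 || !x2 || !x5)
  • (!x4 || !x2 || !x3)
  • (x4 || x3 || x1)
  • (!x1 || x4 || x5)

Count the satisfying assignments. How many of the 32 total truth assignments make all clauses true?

The models are:
  x1=F x2=F x3=F x4=T x5=F
  x1=T x2=F x3=T x4=F x5=T
  x1=T x2=F x3=T x4=T x5=T
  x1=T x2=T x3=F x4=T x5=T
That's 4 in total.

4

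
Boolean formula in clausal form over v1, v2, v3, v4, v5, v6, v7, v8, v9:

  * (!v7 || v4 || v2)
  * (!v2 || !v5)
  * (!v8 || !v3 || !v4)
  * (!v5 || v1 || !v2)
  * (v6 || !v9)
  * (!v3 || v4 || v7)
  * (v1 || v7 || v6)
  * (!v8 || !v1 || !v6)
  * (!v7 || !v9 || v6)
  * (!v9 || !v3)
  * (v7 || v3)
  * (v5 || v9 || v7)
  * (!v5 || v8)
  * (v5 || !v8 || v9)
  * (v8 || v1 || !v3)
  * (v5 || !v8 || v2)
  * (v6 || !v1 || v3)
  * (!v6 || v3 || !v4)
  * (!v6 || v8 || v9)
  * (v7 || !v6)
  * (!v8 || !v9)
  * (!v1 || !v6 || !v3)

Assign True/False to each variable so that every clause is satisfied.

v1=F  v2=F  v3=F  v4=T  v5=T  v6=F  v7=T  v8=T  v9=F

Set v1 = False and propagate.
For the remaining variables, v2 = False, v3 = False, v4 = True, v5 = True, v6 = False, v7 = True, v8 = True, v9 = False works.
Every clause has at least one true literal under this assignment.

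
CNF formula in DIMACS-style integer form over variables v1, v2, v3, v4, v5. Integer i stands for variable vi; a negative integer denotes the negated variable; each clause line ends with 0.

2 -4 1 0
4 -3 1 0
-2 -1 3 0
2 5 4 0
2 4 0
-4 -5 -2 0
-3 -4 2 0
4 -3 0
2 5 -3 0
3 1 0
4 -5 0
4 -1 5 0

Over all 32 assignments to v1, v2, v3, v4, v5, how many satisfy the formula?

4

The models are:
  v1=F v2=T v3=T v4=T v5=F
  v1=T v2=F v3=F v4=T v5=F
  v1=T v2=F v3=F v4=T v5=T
  v1=T v2=T v3=T v4=T v5=F
That's 4 in total.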